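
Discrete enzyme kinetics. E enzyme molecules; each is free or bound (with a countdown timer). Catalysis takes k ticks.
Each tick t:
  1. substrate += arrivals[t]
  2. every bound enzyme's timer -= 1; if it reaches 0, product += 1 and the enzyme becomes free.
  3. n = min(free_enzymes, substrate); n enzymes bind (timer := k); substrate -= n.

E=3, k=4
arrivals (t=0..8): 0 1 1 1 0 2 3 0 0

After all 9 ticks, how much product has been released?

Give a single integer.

t=0: arr=0 -> substrate=0 bound=0 product=0
t=1: arr=1 -> substrate=0 bound=1 product=0
t=2: arr=1 -> substrate=0 bound=2 product=0
t=3: arr=1 -> substrate=0 bound=3 product=0
t=4: arr=0 -> substrate=0 bound=3 product=0
t=5: arr=2 -> substrate=1 bound=3 product=1
t=6: arr=3 -> substrate=3 bound=3 product=2
t=7: arr=0 -> substrate=2 bound=3 product=3
t=8: arr=0 -> substrate=2 bound=3 product=3

Answer: 3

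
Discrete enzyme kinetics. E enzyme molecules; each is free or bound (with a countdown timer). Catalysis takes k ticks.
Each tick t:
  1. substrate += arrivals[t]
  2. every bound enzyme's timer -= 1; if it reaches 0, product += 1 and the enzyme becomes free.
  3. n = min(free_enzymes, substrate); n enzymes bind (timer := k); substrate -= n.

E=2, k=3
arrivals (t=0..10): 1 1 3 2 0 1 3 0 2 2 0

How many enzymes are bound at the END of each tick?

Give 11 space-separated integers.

Answer: 1 2 2 2 2 2 2 2 2 2 2

Derivation:
t=0: arr=1 -> substrate=0 bound=1 product=0
t=1: arr=1 -> substrate=0 bound=2 product=0
t=2: arr=3 -> substrate=3 bound=2 product=0
t=3: arr=2 -> substrate=4 bound=2 product=1
t=4: arr=0 -> substrate=3 bound=2 product=2
t=5: arr=1 -> substrate=4 bound=2 product=2
t=6: arr=3 -> substrate=6 bound=2 product=3
t=7: arr=0 -> substrate=5 bound=2 product=4
t=8: arr=2 -> substrate=7 bound=2 product=4
t=9: arr=2 -> substrate=8 bound=2 product=5
t=10: arr=0 -> substrate=7 bound=2 product=6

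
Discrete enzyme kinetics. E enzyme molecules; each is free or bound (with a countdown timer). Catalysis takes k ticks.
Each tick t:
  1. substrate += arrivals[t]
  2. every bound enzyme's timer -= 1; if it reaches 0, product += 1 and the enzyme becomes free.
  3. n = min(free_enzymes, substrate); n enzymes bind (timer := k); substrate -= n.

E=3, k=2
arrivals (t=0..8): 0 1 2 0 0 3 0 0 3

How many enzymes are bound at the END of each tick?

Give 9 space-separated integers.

t=0: arr=0 -> substrate=0 bound=0 product=0
t=1: arr=1 -> substrate=0 bound=1 product=0
t=2: arr=2 -> substrate=0 bound=3 product=0
t=3: arr=0 -> substrate=0 bound=2 product=1
t=4: arr=0 -> substrate=0 bound=0 product=3
t=5: arr=3 -> substrate=0 bound=3 product=3
t=6: arr=0 -> substrate=0 bound=3 product=3
t=7: arr=0 -> substrate=0 bound=0 product=6
t=8: arr=3 -> substrate=0 bound=3 product=6

Answer: 0 1 3 2 0 3 3 0 3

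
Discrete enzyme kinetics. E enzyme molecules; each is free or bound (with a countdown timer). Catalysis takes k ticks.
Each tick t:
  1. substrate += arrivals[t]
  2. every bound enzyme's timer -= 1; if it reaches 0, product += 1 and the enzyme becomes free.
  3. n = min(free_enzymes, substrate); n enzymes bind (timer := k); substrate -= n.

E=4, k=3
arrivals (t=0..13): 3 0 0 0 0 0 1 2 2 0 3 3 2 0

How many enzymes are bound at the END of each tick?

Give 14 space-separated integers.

Answer: 3 3 3 0 0 0 1 3 4 4 4 4 4 4

Derivation:
t=0: arr=3 -> substrate=0 bound=3 product=0
t=1: arr=0 -> substrate=0 bound=3 product=0
t=2: arr=0 -> substrate=0 bound=3 product=0
t=3: arr=0 -> substrate=0 bound=0 product=3
t=4: arr=0 -> substrate=0 bound=0 product=3
t=5: arr=0 -> substrate=0 bound=0 product=3
t=6: arr=1 -> substrate=0 bound=1 product=3
t=7: arr=2 -> substrate=0 bound=3 product=3
t=8: arr=2 -> substrate=1 bound=4 product=3
t=9: arr=0 -> substrate=0 bound=4 product=4
t=10: arr=3 -> substrate=1 bound=4 product=6
t=11: arr=3 -> substrate=3 bound=4 product=7
t=12: arr=2 -> substrate=4 bound=4 product=8
t=13: arr=0 -> substrate=2 bound=4 product=10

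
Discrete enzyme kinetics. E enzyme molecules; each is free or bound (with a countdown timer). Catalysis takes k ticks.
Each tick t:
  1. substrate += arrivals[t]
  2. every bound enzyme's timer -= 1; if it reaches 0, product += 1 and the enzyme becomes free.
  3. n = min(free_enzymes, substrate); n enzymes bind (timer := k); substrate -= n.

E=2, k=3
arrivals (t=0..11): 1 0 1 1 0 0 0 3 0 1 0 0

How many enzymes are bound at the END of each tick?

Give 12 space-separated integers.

Answer: 1 1 2 2 2 1 0 2 2 2 2 2

Derivation:
t=0: arr=1 -> substrate=0 bound=1 product=0
t=1: arr=0 -> substrate=0 bound=1 product=0
t=2: arr=1 -> substrate=0 bound=2 product=0
t=3: arr=1 -> substrate=0 bound=2 product=1
t=4: arr=0 -> substrate=0 bound=2 product=1
t=5: arr=0 -> substrate=0 bound=1 product=2
t=6: arr=0 -> substrate=0 bound=0 product=3
t=7: arr=3 -> substrate=1 bound=2 product=3
t=8: arr=0 -> substrate=1 bound=2 product=3
t=9: arr=1 -> substrate=2 bound=2 product=3
t=10: arr=0 -> substrate=0 bound=2 product=5
t=11: arr=0 -> substrate=0 bound=2 product=5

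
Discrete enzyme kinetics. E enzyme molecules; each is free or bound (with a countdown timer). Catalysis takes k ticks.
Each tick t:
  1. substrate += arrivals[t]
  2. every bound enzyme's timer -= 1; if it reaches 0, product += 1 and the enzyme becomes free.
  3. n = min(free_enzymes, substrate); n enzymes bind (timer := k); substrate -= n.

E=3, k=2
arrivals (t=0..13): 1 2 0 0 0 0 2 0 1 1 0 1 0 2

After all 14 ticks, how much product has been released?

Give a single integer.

t=0: arr=1 -> substrate=0 bound=1 product=0
t=1: arr=2 -> substrate=0 bound=3 product=0
t=2: arr=0 -> substrate=0 bound=2 product=1
t=3: arr=0 -> substrate=0 bound=0 product=3
t=4: arr=0 -> substrate=0 bound=0 product=3
t=5: arr=0 -> substrate=0 bound=0 product=3
t=6: arr=2 -> substrate=0 bound=2 product=3
t=7: arr=0 -> substrate=0 bound=2 product=3
t=8: arr=1 -> substrate=0 bound=1 product=5
t=9: arr=1 -> substrate=0 bound=2 product=5
t=10: arr=0 -> substrate=0 bound=1 product=6
t=11: arr=1 -> substrate=0 bound=1 product=7
t=12: arr=0 -> substrate=0 bound=1 product=7
t=13: arr=2 -> substrate=0 bound=2 product=8

Answer: 8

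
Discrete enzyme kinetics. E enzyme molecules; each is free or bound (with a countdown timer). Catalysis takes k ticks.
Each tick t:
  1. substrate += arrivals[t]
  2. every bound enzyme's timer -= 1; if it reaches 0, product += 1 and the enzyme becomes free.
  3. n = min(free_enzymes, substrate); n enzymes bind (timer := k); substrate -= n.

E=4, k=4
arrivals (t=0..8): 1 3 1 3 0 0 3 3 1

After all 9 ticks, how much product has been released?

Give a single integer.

t=0: arr=1 -> substrate=0 bound=1 product=0
t=1: arr=3 -> substrate=0 bound=4 product=0
t=2: arr=1 -> substrate=1 bound=4 product=0
t=3: arr=3 -> substrate=4 bound=4 product=0
t=4: arr=0 -> substrate=3 bound=4 product=1
t=5: arr=0 -> substrate=0 bound=4 product=4
t=6: arr=3 -> substrate=3 bound=4 product=4
t=7: arr=3 -> substrate=6 bound=4 product=4
t=8: arr=1 -> substrate=6 bound=4 product=5

Answer: 5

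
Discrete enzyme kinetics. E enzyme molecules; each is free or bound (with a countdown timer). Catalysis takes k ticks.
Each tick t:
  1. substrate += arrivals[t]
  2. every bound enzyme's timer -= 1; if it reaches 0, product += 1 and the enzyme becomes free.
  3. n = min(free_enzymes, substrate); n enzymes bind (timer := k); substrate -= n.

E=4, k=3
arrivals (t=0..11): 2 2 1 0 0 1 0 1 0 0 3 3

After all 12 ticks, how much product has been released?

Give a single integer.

t=0: arr=2 -> substrate=0 bound=2 product=0
t=1: arr=2 -> substrate=0 bound=4 product=0
t=2: arr=1 -> substrate=1 bound=4 product=0
t=3: arr=0 -> substrate=0 bound=3 product=2
t=4: arr=0 -> substrate=0 bound=1 product=4
t=5: arr=1 -> substrate=0 bound=2 product=4
t=6: arr=0 -> substrate=0 bound=1 product=5
t=7: arr=1 -> substrate=0 bound=2 product=5
t=8: arr=0 -> substrate=0 bound=1 product=6
t=9: arr=0 -> substrate=0 bound=1 product=6
t=10: arr=3 -> substrate=0 bound=3 product=7
t=11: arr=3 -> substrate=2 bound=4 product=7

Answer: 7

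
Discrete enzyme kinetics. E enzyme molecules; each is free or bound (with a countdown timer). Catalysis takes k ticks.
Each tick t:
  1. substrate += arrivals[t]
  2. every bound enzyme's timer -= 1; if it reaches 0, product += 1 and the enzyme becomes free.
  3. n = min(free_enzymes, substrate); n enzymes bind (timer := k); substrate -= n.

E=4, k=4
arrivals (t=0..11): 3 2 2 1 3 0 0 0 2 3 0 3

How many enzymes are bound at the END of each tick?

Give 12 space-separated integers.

Answer: 3 4 4 4 4 4 4 4 4 4 4 4

Derivation:
t=0: arr=3 -> substrate=0 bound=3 product=0
t=1: arr=2 -> substrate=1 bound=4 product=0
t=2: arr=2 -> substrate=3 bound=4 product=0
t=3: arr=1 -> substrate=4 bound=4 product=0
t=4: arr=3 -> substrate=4 bound=4 product=3
t=5: arr=0 -> substrate=3 bound=4 product=4
t=6: arr=0 -> substrate=3 bound=4 product=4
t=7: arr=0 -> substrate=3 bound=4 product=4
t=8: arr=2 -> substrate=2 bound=4 product=7
t=9: arr=3 -> substrate=4 bound=4 product=8
t=10: arr=0 -> substrate=4 bound=4 product=8
t=11: arr=3 -> substrate=7 bound=4 product=8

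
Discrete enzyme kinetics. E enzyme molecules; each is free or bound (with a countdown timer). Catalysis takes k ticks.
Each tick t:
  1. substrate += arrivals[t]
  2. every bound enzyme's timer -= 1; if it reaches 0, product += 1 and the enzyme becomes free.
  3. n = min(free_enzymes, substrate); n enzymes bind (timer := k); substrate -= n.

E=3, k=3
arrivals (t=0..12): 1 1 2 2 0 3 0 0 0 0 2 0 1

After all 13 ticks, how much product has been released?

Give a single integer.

Answer: 9

Derivation:
t=0: arr=1 -> substrate=0 bound=1 product=0
t=1: arr=1 -> substrate=0 bound=2 product=0
t=2: arr=2 -> substrate=1 bound=3 product=0
t=3: arr=2 -> substrate=2 bound=3 product=1
t=4: arr=0 -> substrate=1 bound=3 product=2
t=5: arr=3 -> substrate=3 bound=3 product=3
t=6: arr=0 -> substrate=2 bound=3 product=4
t=7: arr=0 -> substrate=1 bound=3 product=5
t=8: arr=0 -> substrate=0 bound=3 product=6
t=9: arr=0 -> substrate=0 bound=2 product=7
t=10: arr=2 -> substrate=0 bound=3 product=8
t=11: arr=0 -> substrate=0 bound=2 product=9
t=12: arr=1 -> substrate=0 bound=3 product=9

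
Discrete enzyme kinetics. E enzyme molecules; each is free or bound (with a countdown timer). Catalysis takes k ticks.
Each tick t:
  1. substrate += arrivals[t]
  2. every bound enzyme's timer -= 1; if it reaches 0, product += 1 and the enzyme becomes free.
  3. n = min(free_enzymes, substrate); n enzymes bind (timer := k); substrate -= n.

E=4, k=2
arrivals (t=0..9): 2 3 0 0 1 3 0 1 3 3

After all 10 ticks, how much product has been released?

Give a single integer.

t=0: arr=2 -> substrate=0 bound=2 product=0
t=1: arr=3 -> substrate=1 bound=4 product=0
t=2: arr=0 -> substrate=0 bound=3 product=2
t=3: arr=0 -> substrate=0 bound=1 product=4
t=4: arr=1 -> substrate=0 bound=1 product=5
t=5: arr=3 -> substrate=0 bound=4 product=5
t=6: arr=0 -> substrate=0 bound=3 product=6
t=7: arr=1 -> substrate=0 bound=1 product=9
t=8: arr=3 -> substrate=0 bound=4 product=9
t=9: arr=3 -> substrate=2 bound=4 product=10

Answer: 10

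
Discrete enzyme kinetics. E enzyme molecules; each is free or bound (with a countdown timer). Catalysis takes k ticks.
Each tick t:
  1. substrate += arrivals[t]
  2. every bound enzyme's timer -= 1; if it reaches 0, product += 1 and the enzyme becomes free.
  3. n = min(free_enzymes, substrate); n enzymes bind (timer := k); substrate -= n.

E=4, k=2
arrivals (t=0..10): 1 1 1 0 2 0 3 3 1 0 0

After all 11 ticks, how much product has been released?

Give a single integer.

t=0: arr=1 -> substrate=0 bound=1 product=0
t=1: arr=1 -> substrate=0 bound=2 product=0
t=2: arr=1 -> substrate=0 bound=2 product=1
t=3: arr=0 -> substrate=0 bound=1 product=2
t=4: arr=2 -> substrate=0 bound=2 product=3
t=5: arr=0 -> substrate=0 bound=2 product=3
t=6: arr=3 -> substrate=0 bound=3 product=5
t=7: arr=3 -> substrate=2 bound=4 product=5
t=8: arr=1 -> substrate=0 bound=4 product=8
t=9: arr=0 -> substrate=0 bound=3 product=9
t=10: arr=0 -> substrate=0 bound=0 product=12

Answer: 12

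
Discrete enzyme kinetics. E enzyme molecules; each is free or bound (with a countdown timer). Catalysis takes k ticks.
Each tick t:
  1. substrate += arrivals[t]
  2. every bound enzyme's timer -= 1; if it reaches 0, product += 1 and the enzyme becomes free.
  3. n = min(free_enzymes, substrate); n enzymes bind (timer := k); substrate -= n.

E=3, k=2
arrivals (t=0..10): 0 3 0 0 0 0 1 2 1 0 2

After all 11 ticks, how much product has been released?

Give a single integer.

t=0: arr=0 -> substrate=0 bound=0 product=0
t=1: arr=3 -> substrate=0 bound=3 product=0
t=2: arr=0 -> substrate=0 bound=3 product=0
t=3: arr=0 -> substrate=0 bound=0 product=3
t=4: arr=0 -> substrate=0 bound=0 product=3
t=5: arr=0 -> substrate=0 bound=0 product=3
t=6: arr=1 -> substrate=0 bound=1 product=3
t=7: arr=2 -> substrate=0 bound=3 product=3
t=8: arr=1 -> substrate=0 bound=3 product=4
t=9: arr=0 -> substrate=0 bound=1 product=6
t=10: arr=2 -> substrate=0 bound=2 product=7

Answer: 7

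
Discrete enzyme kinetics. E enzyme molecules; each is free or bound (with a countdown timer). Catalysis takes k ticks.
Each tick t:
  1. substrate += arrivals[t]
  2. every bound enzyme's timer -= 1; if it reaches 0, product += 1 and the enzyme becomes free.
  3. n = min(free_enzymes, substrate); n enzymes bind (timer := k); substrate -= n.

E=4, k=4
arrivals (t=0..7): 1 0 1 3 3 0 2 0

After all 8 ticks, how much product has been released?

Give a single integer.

Answer: 4

Derivation:
t=0: arr=1 -> substrate=0 bound=1 product=0
t=1: arr=0 -> substrate=0 bound=1 product=0
t=2: arr=1 -> substrate=0 bound=2 product=0
t=3: arr=3 -> substrate=1 bound=4 product=0
t=4: arr=3 -> substrate=3 bound=4 product=1
t=5: arr=0 -> substrate=3 bound=4 product=1
t=6: arr=2 -> substrate=4 bound=4 product=2
t=7: arr=0 -> substrate=2 bound=4 product=4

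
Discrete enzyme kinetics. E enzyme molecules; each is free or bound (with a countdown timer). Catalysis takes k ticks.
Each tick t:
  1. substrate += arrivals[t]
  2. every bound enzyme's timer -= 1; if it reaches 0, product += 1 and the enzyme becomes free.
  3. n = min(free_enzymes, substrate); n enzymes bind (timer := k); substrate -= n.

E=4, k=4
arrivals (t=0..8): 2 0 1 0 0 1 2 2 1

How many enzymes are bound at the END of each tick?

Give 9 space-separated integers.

Answer: 2 2 3 3 1 2 3 4 4

Derivation:
t=0: arr=2 -> substrate=0 bound=2 product=0
t=1: arr=0 -> substrate=0 bound=2 product=0
t=2: arr=1 -> substrate=0 bound=3 product=0
t=3: arr=0 -> substrate=0 bound=3 product=0
t=4: arr=0 -> substrate=0 bound=1 product=2
t=5: arr=1 -> substrate=0 bound=2 product=2
t=6: arr=2 -> substrate=0 bound=3 product=3
t=7: arr=2 -> substrate=1 bound=4 product=3
t=8: arr=1 -> substrate=2 bound=4 product=3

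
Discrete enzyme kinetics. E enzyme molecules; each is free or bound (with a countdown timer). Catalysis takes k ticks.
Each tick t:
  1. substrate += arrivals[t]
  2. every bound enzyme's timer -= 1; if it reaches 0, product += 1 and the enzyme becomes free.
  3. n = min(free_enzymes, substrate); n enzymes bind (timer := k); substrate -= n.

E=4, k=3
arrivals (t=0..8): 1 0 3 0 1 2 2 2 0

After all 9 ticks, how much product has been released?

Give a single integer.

t=0: arr=1 -> substrate=0 bound=1 product=0
t=1: arr=0 -> substrate=0 bound=1 product=0
t=2: arr=3 -> substrate=0 bound=4 product=0
t=3: arr=0 -> substrate=0 bound=3 product=1
t=4: arr=1 -> substrate=0 bound=4 product=1
t=5: arr=2 -> substrate=0 bound=3 product=4
t=6: arr=2 -> substrate=1 bound=4 product=4
t=7: arr=2 -> substrate=2 bound=4 product=5
t=8: arr=0 -> substrate=0 bound=4 product=7

Answer: 7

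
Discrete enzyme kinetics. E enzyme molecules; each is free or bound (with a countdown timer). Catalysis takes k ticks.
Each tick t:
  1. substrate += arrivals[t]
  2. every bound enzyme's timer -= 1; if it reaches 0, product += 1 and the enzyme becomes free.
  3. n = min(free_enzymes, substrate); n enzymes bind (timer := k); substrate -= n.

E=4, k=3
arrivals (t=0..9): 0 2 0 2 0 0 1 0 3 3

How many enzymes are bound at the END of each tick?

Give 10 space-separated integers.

t=0: arr=0 -> substrate=0 bound=0 product=0
t=1: arr=2 -> substrate=0 bound=2 product=0
t=2: arr=0 -> substrate=0 bound=2 product=0
t=3: arr=2 -> substrate=0 bound=4 product=0
t=4: arr=0 -> substrate=0 bound=2 product=2
t=5: arr=0 -> substrate=0 bound=2 product=2
t=6: arr=1 -> substrate=0 bound=1 product=4
t=7: arr=0 -> substrate=0 bound=1 product=4
t=8: arr=3 -> substrate=0 bound=4 product=4
t=9: arr=3 -> substrate=2 bound=4 product=5

Answer: 0 2 2 4 2 2 1 1 4 4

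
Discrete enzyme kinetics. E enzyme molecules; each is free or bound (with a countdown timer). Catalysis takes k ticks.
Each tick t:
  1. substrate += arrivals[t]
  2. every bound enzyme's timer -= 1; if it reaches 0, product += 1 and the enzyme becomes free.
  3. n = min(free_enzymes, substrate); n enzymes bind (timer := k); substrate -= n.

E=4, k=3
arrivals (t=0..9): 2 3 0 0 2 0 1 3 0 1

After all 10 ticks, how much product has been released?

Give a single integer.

Answer: 8

Derivation:
t=0: arr=2 -> substrate=0 bound=2 product=0
t=1: arr=3 -> substrate=1 bound=4 product=0
t=2: arr=0 -> substrate=1 bound=4 product=0
t=3: arr=0 -> substrate=0 bound=3 product=2
t=4: arr=2 -> substrate=0 bound=3 product=4
t=5: arr=0 -> substrate=0 bound=3 product=4
t=6: arr=1 -> substrate=0 bound=3 product=5
t=7: arr=3 -> substrate=0 bound=4 product=7
t=8: arr=0 -> substrate=0 bound=4 product=7
t=9: arr=1 -> substrate=0 bound=4 product=8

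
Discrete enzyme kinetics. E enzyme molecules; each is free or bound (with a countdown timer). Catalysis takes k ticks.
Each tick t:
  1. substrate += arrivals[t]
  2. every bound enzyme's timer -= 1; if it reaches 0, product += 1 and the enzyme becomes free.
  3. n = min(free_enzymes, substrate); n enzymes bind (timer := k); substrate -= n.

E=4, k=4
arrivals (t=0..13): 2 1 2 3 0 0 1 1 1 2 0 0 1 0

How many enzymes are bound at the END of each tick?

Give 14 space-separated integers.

Answer: 2 3 4 4 4 4 4 4 4 4 4 4 4 3

Derivation:
t=0: arr=2 -> substrate=0 bound=2 product=0
t=1: arr=1 -> substrate=0 bound=3 product=0
t=2: arr=2 -> substrate=1 bound=4 product=0
t=3: arr=3 -> substrate=4 bound=4 product=0
t=4: arr=0 -> substrate=2 bound=4 product=2
t=5: arr=0 -> substrate=1 bound=4 product=3
t=6: arr=1 -> substrate=1 bound=4 product=4
t=7: arr=1 -> substrate=2 bound=4 product=4
t=8: arr=1 -> substrate=1 bound=4 product=6
t=9: arr=2 -> substrate=2 bound=4 product=7
t=10: arr=0 -> substrate=1 bound=4 product=8
t=11: arr=0 -> substrate=1 bound=4 product=8
t=12: arr=1 -> substrate=0 bound=4 product=10
t=13: arr=0 -> substrate=0 bound=3 product=11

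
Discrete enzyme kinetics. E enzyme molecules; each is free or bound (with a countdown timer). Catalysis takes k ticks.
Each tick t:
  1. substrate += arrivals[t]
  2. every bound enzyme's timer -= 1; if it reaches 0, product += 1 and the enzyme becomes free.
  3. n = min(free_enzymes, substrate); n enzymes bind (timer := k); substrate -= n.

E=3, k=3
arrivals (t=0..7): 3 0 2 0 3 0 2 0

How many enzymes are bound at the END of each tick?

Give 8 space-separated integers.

t=0: arr=3 -> substrate=0 bound=3 product=0
t=1: arr=0 -> substrate=0 bound=3 product=0
t=2: arr=2 -> substrate=2 bound=3 product=0
t=3: arr=0 -> substrate=0 bound=2 product=3
t=4: arr=3 -> substrate=2 bound=3 product=3
t=5: arr=0 -> substrate=2 bound=3 product=3
t=6: arr=2 -> substrate=2 bound=3 product=5
t=7: arr=0 -> substrate=1 bound=3 product=6

Answer: 3 3 3 2 3 3 3 3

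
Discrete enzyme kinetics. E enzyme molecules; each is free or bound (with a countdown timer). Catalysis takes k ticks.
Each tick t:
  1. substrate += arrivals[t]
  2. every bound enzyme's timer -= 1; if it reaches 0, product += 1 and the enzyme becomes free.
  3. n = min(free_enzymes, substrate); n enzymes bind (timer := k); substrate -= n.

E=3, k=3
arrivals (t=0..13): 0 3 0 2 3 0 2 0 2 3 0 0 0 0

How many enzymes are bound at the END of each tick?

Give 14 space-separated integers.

Answer: 0 3 3 3 3 3 3 3 3 3 3 3 3 3

Derivation:
t=0: arr=0 -> substrate=0 bound=0 product=0
t=1: arr=3 -> substrate=0 bound=3 product=0
t=2: arr=0 -> substrate=0 bound=3 product=0
t=3: arr=2 -> substrate=2 bound=3 product=0
t=4: arr=3 -> substrate=2 bound=3 product=3
t=5: arr=0 -> substrate=2 bound=3 product=3
t=6: arr=2 -> substrate=4 bound=3 product=3
t=7: arr=0 -> substrate=1 bound=3 product=6
t=8: arr=2 -> substrate=3 bound=3 product=6
t=9: arr=3 -> substrate=6 bound=3 product=6
t=10: arr=0 -> substrate=3 bound=3 product=9
t=11: arr=0 -> substrate=3 bound=3 product=9
t=12: arr=0 -> substrate=3 bound=3 product=9
t=13: arr=0 -> substrate=0 bound=3 product=12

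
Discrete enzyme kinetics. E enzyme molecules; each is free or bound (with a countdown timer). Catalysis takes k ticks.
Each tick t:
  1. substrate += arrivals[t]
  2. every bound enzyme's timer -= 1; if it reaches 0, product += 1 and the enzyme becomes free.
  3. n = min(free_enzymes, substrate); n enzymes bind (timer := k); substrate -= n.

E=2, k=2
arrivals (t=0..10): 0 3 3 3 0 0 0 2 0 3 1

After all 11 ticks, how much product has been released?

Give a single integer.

Answer: 8

Derivation:
t=0: arr=0 -> substrate=0 bound=0 product=0
t=1: arr=3 -> substrate=1 bound=2 product=0
t=2: arr=3 -> substrate=4 bound=2 product=0
t=3: arr=3 -> substrate=5 bound=2 product=2
t=4: arr=0 -> substrate=5 bound=2 product=2
t=5: arr=0 -> substrate=3 bound=2 product=4
t=6: arr=0 -> substrate=3 bound=2 product=4
t=7: arr=2 -> substrate=3 bound=2 product=6
t=8: arr=0 -> substrate=3 bound=2 product=6
t=9: arr=3 -> substrate=4 bound=2 product=8
t=10: arr=1 -> substrate=5 bound=2 product=8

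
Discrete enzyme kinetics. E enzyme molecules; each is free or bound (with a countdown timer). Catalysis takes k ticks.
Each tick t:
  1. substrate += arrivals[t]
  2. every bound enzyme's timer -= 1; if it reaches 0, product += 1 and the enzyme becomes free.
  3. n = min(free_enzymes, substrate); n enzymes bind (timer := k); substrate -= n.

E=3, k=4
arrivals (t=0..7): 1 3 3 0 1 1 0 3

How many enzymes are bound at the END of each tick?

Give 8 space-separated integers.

t=0: arr=1 -> substrate=0 bound=1 product=0
t=1: arr=3 -> substrate=1 bound=3 product=0
t=2: arr=3 -> substrate=4 bound=3 product=0
t=3: arr=0 -> substrate=4 bound=3 product=0
t=4: arr=1 -> substrate=4 bound=3 product=1
t=5: arr=1 -> substrate=3 bound=3 product=3
t=6: arr=0 -> substrate=3 bound=3 product=3
t=7: arr=3 -> substrate=6 bound=3 product=3

Answer: 1 3 3 3 3 3 3 3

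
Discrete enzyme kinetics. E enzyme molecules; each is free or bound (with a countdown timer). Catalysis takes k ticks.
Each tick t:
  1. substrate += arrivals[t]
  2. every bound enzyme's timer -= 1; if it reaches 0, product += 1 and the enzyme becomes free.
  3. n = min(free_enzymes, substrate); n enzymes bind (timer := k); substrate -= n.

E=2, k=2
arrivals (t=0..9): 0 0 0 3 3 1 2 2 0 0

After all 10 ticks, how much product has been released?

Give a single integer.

t=0: arr=0 -> substrate=0 bound=0 product=0
t=1: arr=0 -> substrate=0 bound=0 product=0
t=2: arr=0 -> substrate=0 bound=0 product=0
t=3: arr=3 -> substrate=1 bound=2 product=0
t=4: arr=3 -> substrate=4 bound=2 product=0
t=5: arr=1 -> substrate=3 bound=2 product=2
t=6: arr=2 -> substrate=5 bound=2 product=2
t=7: arr=2 -> substrate=5 bound=2 product=4
t=8: arr=0 -> substrate=5 bound=2 product=4
t=9: arr=0 -> substrate=3 bound=2 product=6

Answer: 6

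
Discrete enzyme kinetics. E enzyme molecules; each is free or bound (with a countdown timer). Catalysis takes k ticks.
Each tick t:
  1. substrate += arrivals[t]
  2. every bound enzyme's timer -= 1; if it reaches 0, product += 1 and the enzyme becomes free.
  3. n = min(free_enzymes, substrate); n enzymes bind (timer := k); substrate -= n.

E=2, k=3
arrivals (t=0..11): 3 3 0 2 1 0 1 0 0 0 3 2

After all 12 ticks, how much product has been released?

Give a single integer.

t=0: arr=3 -> substrate=1 bound=2 product=0
t=1: arr=3 -> substrate=4 bound=2 product=0
t=2: arr=0 -> substrate=4 bound=2 product=0
t=3: arr=2 -> substrate=4 bound=2 product=2
t=4: arr=1 -> substrate=5 bound=2 product=2
t=5: arr=0 -> substrate=5 bound=2 product=2
t=6: arr=1 -> substrate=4 bound=2 product=4
t=7: arr=0 -> substrate=4 bound=2 product=4
t=8: arr=0 -> substrate=4 bound=2 product=4
t=9: arr=0 -> substrate=2 bound=2 product=6
t=10: arr=3 -> substrate=5 bound=2 product=6
t=11: arr=2 -> substrate=7 bound=2 product=6

Answer: 6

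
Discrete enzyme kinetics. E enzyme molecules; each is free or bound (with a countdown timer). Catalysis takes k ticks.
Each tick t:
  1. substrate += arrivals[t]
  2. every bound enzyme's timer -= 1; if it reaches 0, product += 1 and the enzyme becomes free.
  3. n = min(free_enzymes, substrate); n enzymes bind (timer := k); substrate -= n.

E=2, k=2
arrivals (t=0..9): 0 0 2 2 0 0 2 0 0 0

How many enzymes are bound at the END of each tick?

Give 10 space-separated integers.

Answer: 0 0 2 2 2 2 2 2 0 0

Derivation:
t=0: arr=0 -> substrate=0 bound=0 product=0
t=1: arr=0 -> substrate=0 bound=0 product=0
t=2: arr=2 -> substrate=0 bound=2 product=0
t=3: arr=2 -> substrate=2 bound=2 product=0
t=4: arr=0 -> substrate=0 bound=2 product=2
t=5: arr=0 -> substrate=0 bound=2 product=2
t=6: arr=2 -> substrate=0 bound=2 product=4
t=7: arr=0 -> substrate=0 bound=2 product=4
t=8: arr=0 -> substrate=0 bound=0 product=6
t=9: arr=0 -> substrate=0 bound=0 product=6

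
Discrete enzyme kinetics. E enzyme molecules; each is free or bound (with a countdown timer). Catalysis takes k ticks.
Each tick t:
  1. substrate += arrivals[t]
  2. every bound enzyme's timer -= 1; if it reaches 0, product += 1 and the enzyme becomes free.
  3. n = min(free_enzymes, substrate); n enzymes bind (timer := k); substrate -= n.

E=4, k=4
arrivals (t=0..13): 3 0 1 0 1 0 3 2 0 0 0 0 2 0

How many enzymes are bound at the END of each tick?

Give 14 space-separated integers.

Answer: 3 3 4 4 2 2 4 4 4 4 2 2 3 3

Derivation:
t=0: arr=3 -> substrate=0 bound=3 product=0
t=1: arr=0 -> substrate=0 bound=3 product=0
t=2: arr=1 -> substrate=0 bound=4 product=0
t=3: arr=0 -> substrate=0 bound=4 product=0
t=4: arr=1 -> substrate=0 bound=2 product=3
t=5: arr=0 -> substrate=0 bound=2 product=3
t=6: arr=3 -> substrate=0 bound=4 product=4
t=7: arr=2 -> substrate=2 bound=4 product=4
t=8: arr=0 -> substrate=1 bound=4 product=5
t=9: arr=0 -> substrate=1 bound=4 product=5
t=10: arr=0 -> substrate=0 bound=2 product=8
t=11: arr=0 -> substrate=0 bound=2 product=8
t=12: arr=2 -> substrate=0 bound=3 product=9
t=13: arr=0 -> substrate=0 bound=3 product=9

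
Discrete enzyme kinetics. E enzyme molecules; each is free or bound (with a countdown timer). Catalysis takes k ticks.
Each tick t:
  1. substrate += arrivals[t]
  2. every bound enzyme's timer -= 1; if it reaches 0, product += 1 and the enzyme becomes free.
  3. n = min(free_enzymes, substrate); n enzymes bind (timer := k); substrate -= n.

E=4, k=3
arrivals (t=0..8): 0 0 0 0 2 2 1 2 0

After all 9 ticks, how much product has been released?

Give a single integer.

t=0: arr=0 -> substrate=0 bound=0 product=0
t=1: arr=0 -> substrate=0 bound=0 product=0
t=2: arr=0 -> substrate=0 bound=0 product=0
t=3: arr=0 -> substrate=0 bound=0 product=0
t=4: arr=2 -> substrate=0 bound=2 product=0
t=5: arr=2 -> substrate=0 bound=4 product=0
t=6: arr=1 -> substrate=1 bound=4 product=0
t=7: arr=2 -> substrate=1 bound=4 product=2
t=8: arr=0 -> substrate=0 bound=3 product=4

Answer: 4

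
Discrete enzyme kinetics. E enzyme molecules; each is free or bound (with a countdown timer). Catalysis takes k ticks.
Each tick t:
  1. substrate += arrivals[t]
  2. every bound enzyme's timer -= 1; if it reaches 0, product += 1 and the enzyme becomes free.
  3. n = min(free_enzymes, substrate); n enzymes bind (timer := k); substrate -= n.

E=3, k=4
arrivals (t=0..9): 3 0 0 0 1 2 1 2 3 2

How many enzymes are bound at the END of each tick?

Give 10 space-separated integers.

Answer: 3 3 3 3 1 3 3 3 3 3

Derivation:
t=0: arr=3 -> substrate=0 bound=3 product=0
t=1: arr=0 -> substrate=0 bound=3 product=0
t=2: arr=0 -> substrate=0 bound=3 product=0
t=3: arr=0 -> substrate=0 bound=3 product=0
t=4: arr=1 -> substrate=0 bound=1 product=3
t=5: arr=2 -> substrate=0 bound=3 product=3
t=6: arr=1 -> substrate=1 bound=3 product=3
t=7: arr=2 -> substrate=3 bound=3 product=3
t=8: arr=3 -> substrate=5 bound=3 product=4
t=9: arr=2 -> substrate=5 bound=3 product=6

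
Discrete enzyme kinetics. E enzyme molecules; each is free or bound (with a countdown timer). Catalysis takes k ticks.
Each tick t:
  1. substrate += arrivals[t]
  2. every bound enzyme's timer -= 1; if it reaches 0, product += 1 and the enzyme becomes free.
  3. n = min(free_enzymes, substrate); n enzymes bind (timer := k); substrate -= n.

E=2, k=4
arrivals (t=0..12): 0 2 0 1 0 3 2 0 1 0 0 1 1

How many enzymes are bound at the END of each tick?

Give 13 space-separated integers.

t=0: arr=0 -> substrate=0 bound=0 product=0
t=1: arr=2 -> substrate=0 bound=2 product=0
t=2: arr=0 -> substrate=0 bound=2 product=0
t=3: arr=1 -> substrate=1 bound=2 product=0
t=4: arr=0 -> substrate=1 bound=2 product=0
t=5: arr=3 -> substrate=2 bound=2 product=2
t=6: arr=2 -> substrate=4 bound=2 product=2
t=7: arr=0 -> substrate=4 bound=2 product=2
t=8: arr=1 -> substrate=5 bound=2 product=2
t=9: arr=0 -> substrate=3 bound=2 product=4
t=10: arr=0 -> substrate=3 bound=2 product=4
t=11: arr=1 -> substrate=4 bound=2 product=4
t=12: arr=1 -> substrate=5 bound=2 product=4

Answer: 0 2 2 2 2 2 2 2 2 2 2 2 2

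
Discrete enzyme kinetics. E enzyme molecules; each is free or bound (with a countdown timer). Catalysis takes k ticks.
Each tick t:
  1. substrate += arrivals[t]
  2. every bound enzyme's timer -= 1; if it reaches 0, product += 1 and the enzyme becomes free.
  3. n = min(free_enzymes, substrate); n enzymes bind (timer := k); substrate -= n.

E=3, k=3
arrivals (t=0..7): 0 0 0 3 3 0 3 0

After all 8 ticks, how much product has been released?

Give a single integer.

Answer: 3

Derivation:
t=0: arr=0 -> substrate=0 bound=0 product=0
t=1: arr=0 -> substrate=0 bound=0 product=0
t=2: arr=0 -> substrate=0 bound=0 product=0
t=3: arr=3 -> substrate=0 bound=3 product=0
t=4: arr=3 -> substrate=3 bound=3 product=0
t=5: arr=0 -> substrate=3 bound=3 product=0
t=6: arr=3 -> substrate=3 bound=3 product=3
t=7: arr=0 -> substrate=3 bound=3 product=3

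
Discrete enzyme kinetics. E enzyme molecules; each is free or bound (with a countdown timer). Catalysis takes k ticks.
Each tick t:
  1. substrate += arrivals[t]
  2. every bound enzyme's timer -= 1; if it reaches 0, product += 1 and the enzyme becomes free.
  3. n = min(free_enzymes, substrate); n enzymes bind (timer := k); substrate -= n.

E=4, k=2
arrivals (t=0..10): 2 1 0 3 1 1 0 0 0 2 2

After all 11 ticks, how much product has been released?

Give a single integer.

Answer: 8

Derivation:
t=0: arr=2 -> substrate=0 bound=2 product=0
t=1: arr=1 -> substrate=0 bound=3 product=0
t=2: arr=0 -> substrate=0 bound=1 product=2
t=3: arr=3 -> substrate=0 bound=3 product=3
t=4: arr=1 -> substrate=0 bound=4 product=3
t=5: arr=1 -> substrate=0 bound=2 product=6
t=6: arr=0 -> substrate=0 bound=1 product=7
t=7: arr=0 -> substrate=0 bound=0 product=8
t=8: arr=0 -> substrate=0 bound=0 product=8
t=9: arr=2 -> substrate=0 bound=2 product=8
t=10: arr=2 -> substrate=0 bound=4 product=8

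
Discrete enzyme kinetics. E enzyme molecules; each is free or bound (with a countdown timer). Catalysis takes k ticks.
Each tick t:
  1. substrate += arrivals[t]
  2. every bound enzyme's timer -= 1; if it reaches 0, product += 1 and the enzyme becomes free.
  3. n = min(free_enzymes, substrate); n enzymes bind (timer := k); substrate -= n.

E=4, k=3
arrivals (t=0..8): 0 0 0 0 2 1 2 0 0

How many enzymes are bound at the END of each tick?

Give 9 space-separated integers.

t=0: arr=0 -> substrate=0 bound=0 product=0
t=1: arr=0 -> substrate=0 bound=0 product=0
t=2: arr=0 -> substrate=0 bound=0 product=0
t=3: arr=0 -> substrate=0 bound=0 product=0
t=4: arr=2 -> substrate=0 bound=2 product=0
t=5: arr=1 -> substrate=0 bound=3 product=0
t=6: arr=2 -> substrate=1 bound=4 product=0
t=7: arr=0 -> substrate=0 bound=3 product=2
t=8: arr=0 -> substrate=0 bound=2 product=3

Answer: 0 0 0 0 2 3 4 3 2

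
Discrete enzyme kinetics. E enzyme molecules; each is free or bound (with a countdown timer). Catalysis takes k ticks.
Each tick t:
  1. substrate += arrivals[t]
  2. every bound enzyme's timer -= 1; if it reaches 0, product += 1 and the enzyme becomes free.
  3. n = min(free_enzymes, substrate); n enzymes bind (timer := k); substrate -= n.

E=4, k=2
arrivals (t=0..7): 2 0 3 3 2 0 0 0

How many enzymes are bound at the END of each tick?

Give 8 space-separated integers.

Answer: 2 2 3 4 4 4 1 0

Derivation:
t=0: arr=2 -> substrate=0 bound=2 product=0
t=1: arr=0 -> substrate=0 bound=2 product=0
t=2: arr=3 -> substrate=0 bound=3 product=2
t=3: arr=3 -> substrate=2 bound=4 product=2
t=4: arr=2 -> substrate=1 bound=4 product=5
t=5: arr=0 -> substrate=0 bound=4 product=6
t=6: arr=0 -> substrate=0 bound=1 product=9
t=7: arr=0 -> substrate=0 bound=0 product=10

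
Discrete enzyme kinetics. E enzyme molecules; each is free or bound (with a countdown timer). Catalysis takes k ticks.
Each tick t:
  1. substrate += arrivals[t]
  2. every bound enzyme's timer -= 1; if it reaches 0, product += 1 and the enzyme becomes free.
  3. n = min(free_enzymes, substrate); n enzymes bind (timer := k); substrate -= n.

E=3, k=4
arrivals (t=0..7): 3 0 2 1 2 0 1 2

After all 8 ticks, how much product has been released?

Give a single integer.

Answer: 3

Derivation:
t=0: arr=3 -> substrate=0 bound=3 product=0
t=1: arr=0 -> substrate=0 bound=3 product=0
t=2: arr=2 -> substrate=2 bound=3 product=0
t=3: arr=1 -> substrate=3 bound=3 product=0
t=4: arr=2 -> substrate=2 bound=3 product=3
t=5: arr=0 -> substrate=2 bound=3 product=3
t=6: arr=1 -> substrate=3 bound=3 product=3
t=7: arr=2 -> substrate=5 bound=3 product=3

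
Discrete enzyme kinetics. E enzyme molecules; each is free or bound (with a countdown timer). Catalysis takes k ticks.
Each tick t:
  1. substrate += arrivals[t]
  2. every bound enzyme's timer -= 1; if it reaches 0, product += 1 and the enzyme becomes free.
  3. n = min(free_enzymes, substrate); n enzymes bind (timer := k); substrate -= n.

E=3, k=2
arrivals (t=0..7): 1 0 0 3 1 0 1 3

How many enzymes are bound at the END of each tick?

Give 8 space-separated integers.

t=0: arr=1 -> substrate=0 bound=1 product=0
t=1: arr=0 -> substrate=0 bound=1 product=0
t=2: arr=0 -> substrate=0 bound=0 product=1
t=3: arr=3 -> substrate=0 bound=3 product=1
t=4: arr=1 -> substrate=1 bound=3 product=1
t=5: arr=0 -> substrate=0 bound=1 product=4
t=6: arr=1 -> substrate=0 bound=2 product=4
t=7: arr=3 -> substrate=1 bound=3 product=5

Answer: 1 1 0 3 3 1 2 3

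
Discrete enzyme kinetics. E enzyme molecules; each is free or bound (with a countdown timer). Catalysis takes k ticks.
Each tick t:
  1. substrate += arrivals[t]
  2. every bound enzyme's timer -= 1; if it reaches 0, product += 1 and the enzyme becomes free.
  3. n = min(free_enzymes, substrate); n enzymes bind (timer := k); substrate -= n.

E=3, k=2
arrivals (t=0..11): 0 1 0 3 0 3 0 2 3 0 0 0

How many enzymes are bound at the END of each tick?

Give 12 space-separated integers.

Answer: 0 1 1 3 3 3 3 2 3 3 2 0

Derivation:
t=0: arr=0 -> substrate=0 bound=0 product=0
t=1: arr=1 -> substrate=0 bound=1 product=0
t=2: arr=0 -> substrate=0 bound=1 product=0
t=3: arr=3 -> substrate=0 bound=3 product=1
t=4: arr=0 -> substrate=0 bound=3 product=1
t=5: arr=3 -> substrate=0 bound=3 product=4
t=6: arr=0 -> substrate=0 bound=3 product=4
t=7: arr=2 -> substrate=0 bound=2 product=7
t=8: arr=3 -> substrate=2 bound=3 product=7
t=9: arr=0 -> substrate=0 bound=3 product=9
t=10: arr=0 -> substrate=0 bound=2 product=10
t=11: arr=0 -> substrate=0 bound=0 product=12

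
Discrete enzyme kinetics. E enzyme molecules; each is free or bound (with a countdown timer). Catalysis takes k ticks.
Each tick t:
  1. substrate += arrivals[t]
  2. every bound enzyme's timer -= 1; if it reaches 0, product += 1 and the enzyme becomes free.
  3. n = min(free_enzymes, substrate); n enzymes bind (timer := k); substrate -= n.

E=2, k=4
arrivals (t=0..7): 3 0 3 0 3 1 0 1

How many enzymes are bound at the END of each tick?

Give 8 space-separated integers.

t=0: arr=3 -> substrate=1 bound=2 product=0
t=1: arr=0 -> substrate=1 bound=2 product=0
t=2: arr=3 -> substrate=4 bound=2 product=0
t=3: arr=0 -> substrate=4 bound=2 product=0
t=4: arr=3 -> substrate=5 bound=2 product=2
t=5: arr=1 -> substrate=6 bound=2 product=2
t=6: arr=0 -> substrate=6 bound=2 product=2
t=7: arr=1 -> substrate=7 bound=2 product=2

Answer: 2 2 2 2 2 2 2 2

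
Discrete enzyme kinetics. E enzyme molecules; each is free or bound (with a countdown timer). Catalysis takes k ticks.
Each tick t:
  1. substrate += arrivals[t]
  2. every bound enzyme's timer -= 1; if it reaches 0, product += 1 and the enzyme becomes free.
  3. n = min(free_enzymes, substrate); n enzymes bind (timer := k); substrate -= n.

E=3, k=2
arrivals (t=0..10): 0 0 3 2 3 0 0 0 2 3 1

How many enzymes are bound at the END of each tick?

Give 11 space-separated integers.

Answer: 0 0 3 3 3 3 2 2 2 3 3

Derivation:
t=0: arr=0 -> substrate=0 bound=0 product=0
t=1: arr=0 -> substrate=0 bound=0 product=0
t=2: arr=3 -> substrate=0 bound=3 product=0
t=3: arr=2 -> substrate=2 bound=3 product=0
t=4: arr=3 -> substrate=2 bound=3 product=3
t=5: arr=0 -> substrate=2 bound=3 product=3
t=6: arr=0 -> substrate=0 bound=2 product=6
t=7: arr=0 -> substrate=0 bound=2 product=6
t=8: arr=2 -> substrate=0 bound=2 product=8
t=9: arr=3 -> substrate=2 bound=3 product=8
t=10: arr=1 -> substrate=1 bound=3 product=10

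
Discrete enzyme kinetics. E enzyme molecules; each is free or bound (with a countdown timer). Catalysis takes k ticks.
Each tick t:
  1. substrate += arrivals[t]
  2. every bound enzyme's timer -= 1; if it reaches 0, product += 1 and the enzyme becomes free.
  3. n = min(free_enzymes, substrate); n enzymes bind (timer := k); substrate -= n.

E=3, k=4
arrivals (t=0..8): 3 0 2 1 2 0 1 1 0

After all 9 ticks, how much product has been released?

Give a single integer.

t=0: arr=3 -> substrate=0 bound=3 product=0
t=1: arr=0 -> substrate=0 bound=3 product=0
t=2: arr=2 -> substrate=2 bound=3 product=0
t=3: arr=1 -> substrate=3 bound=3 product=0
t=4: arr=2 -> substrate=2 bound=3 product=3
t=5: arr=0 -> substrate=2 bound=3 product=3
t=6: arr=1 -> substrate=3 bound=3 product=3
t=7: arr=1 -> substrate=4 bound=3 product=3
t=8: arr=0 -> substrate=1 bound=3 product=6

Answer: 6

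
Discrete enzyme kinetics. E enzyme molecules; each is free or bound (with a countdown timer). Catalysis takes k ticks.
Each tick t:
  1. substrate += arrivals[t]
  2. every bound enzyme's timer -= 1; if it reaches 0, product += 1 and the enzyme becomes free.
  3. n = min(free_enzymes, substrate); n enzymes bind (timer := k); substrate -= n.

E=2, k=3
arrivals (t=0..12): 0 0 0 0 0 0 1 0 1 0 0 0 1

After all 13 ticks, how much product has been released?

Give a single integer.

Answer: 2

Derivation:
t=0: arr=0 -> substrate=0 bound=0 product=0
t=1: arr=0 -> substrate=0 bound=0 product=0
t=2: arr=0 -> substrate=0 bound=0 product=0
t=3: arr=0 -> substrate=0 bound=0 product=0
t=4: arr=0 -> substrate=0 bound=0 product=0
t=5: arr=0 -> substrate=0 bound=0 product=0
t=6: arr=1 -> substrate=0 bound=1 product=0
t=7: arr=0 -> substrate=0 bound=1 product=0
t=8: arr=1 -> substrate=0 bound=2 product=0
t=9: arr=0 -> substrate=0 bound=1 product=1
t=10: arr=0 -> substrate=0 bound=1 product=1
t=11: arr=0 -> substrate=0 bound=0 product=2
t=12: arr=1 -> substrate=0 bound=1 product=2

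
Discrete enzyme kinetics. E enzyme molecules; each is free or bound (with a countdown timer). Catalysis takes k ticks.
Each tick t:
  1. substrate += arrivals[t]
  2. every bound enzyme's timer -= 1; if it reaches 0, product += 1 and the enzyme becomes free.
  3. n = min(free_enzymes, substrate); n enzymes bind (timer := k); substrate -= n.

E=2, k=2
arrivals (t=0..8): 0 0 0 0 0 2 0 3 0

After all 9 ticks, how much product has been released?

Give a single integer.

t=0: arr=0 -> substrate=0 bound=0 product=0
t=1: arr=0 -> substrate=0 bound=0 product=0
t=2: arr=0 -> substrate=0 bound=0 product=0
t=3: arr=0 -> substrate=0 bound=0 product=0
t=4: arr=0 -> substrate=0 bound=0 product=0
t=5: arr=2 -> substrate=0 bound=2 product=0
t=6: arr=0 -> substrate=0 bound=2 product=0
t=7: arr=3 -> substrate=1 bound=2 product=2
t=8: arr=0 -> substrate=1 bound=2 product=2

Answer: 2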